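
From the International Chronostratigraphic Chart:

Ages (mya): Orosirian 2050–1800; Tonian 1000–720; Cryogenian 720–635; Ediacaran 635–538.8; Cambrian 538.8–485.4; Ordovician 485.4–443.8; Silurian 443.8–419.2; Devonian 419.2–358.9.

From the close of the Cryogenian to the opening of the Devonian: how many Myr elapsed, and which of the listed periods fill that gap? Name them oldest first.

The Cryogenian closes at 635 Ma and the Devonian opens at 419.2 Ma, so the interval is 635 − 419.2 = 215.8 Myr.
A period fits inside if it starts at or after 635 Ma and ends at or before 419.2 Ma; oldest first that gives Ediacaran, Cambrian, Ordovician, Silurian.

215.8 million years; Ediacaran, Cambrian, Ordovician, Silurian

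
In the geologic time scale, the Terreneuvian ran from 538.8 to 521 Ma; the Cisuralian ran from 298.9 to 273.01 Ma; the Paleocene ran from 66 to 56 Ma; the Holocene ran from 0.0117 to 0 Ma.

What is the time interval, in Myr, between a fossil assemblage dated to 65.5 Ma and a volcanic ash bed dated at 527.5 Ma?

527.5 − 65.5 = 462 million years.

462 million years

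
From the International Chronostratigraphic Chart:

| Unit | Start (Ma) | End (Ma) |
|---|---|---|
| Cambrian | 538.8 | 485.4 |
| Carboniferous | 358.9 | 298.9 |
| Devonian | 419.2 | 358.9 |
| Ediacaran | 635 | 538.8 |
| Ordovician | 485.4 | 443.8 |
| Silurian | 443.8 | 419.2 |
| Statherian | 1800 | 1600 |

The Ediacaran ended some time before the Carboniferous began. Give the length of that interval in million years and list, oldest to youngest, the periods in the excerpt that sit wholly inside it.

The Ediacaran closes at 538.8 Ma and the Carboniferous opens at 358.9 Ma, so the interval is 538.8 − 358.9 = 179.9 Myr.
A period fits inside if it starts at or after 538.8 Ma and ends at or before 358.9 Ma; oldest first that gives Cambrian, Ordovician, Silurian, Devonian.

179.9 million years; Cambrian, Ordovician, Silurian, Devonian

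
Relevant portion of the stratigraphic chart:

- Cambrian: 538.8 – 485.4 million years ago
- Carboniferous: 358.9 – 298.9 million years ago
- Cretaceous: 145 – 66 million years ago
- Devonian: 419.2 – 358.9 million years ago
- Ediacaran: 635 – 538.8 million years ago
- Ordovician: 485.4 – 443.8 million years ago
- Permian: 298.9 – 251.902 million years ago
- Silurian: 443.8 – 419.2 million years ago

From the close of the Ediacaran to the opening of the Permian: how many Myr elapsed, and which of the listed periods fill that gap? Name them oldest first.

End of Ediacaran = 538.8 Ma; start of Permian = 298.9 Ma.
Gap = 538.8 − 298.9 = 239.9 Myr.
Periods wholly inside 538.8–298.9 Ma: Cambrian (538.8–485.4), Ordovician (485.4–443.8), Silurian (443.8–419.2), Devonian (419.2–358.9), Carboniferous (358.9–298.9).

239.9 million years; Cambrian, Ordovician, Silurian, Devonian, Carboniferous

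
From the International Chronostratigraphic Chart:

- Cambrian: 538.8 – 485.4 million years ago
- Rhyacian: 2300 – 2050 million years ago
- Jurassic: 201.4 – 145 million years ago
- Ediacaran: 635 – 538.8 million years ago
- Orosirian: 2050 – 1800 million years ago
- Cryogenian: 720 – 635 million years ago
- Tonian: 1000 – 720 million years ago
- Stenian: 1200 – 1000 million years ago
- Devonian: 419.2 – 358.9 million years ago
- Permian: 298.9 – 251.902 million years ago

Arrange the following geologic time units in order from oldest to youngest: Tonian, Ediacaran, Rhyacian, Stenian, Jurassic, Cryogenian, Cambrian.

Rhyacian, Stenian, Tonian, Cryogenian, Ediacaran, Cambrian, Jurassic

Sorting by start age (descending Ma, since larger Ma = older): Rhyacian start 2300, Stenian start 1200, Tonian start 1000, Cryogenian start 720, Ediacaran start 635, Cambrian start 538.8, Jurassic start 201.4.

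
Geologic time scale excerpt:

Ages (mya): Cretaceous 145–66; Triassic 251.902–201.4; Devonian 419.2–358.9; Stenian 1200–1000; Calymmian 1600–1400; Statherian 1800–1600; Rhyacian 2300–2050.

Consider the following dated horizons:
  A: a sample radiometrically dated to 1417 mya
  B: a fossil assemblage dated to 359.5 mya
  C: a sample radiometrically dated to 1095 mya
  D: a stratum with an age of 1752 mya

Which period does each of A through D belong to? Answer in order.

A — Calymmian; B — Devonian; C — Stenian; D — Statherian

Match each age against the start–end ranges in the excerpt: A = 1417 Ma → Calymmian (1600–1400); B = 359.5 Ma → Devonian (419.2–358.9); C = 1095 Ma → Stenian (1200–1000); D = 1752 Ma → Statherian (1800–1600).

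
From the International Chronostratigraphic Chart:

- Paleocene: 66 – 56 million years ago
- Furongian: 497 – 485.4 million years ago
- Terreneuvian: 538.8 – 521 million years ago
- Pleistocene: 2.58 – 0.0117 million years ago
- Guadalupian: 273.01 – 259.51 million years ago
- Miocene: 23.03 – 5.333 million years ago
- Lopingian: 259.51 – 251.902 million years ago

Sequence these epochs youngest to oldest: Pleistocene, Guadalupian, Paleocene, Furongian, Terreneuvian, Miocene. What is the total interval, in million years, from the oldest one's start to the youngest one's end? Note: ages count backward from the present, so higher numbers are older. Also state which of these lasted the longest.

Pleistocene, Miocene, Paleocene, Guadalupian, Furongian, Terreneuvian; total span 538.7883 Myr; longest is Terreneuvian

Start ages (Ma): Terreneuvian 538.8, Furongian 497, Guadalupian 273.01, Paleocene 66, Miocene 23.03, Pleistocene 2.58.
Ordered youngest to oldest: Pleistocene, Miocene, Paleocene, Guadalupian, Furongian, Terreneuvian.
Span = 538.8 − 0.0117 = 538.7883 Myr.
Durations: Paleocene 10, Pleistocene 2.5683, Furongian 11.6, Miocene 17.697, Terreneuvian 17.8, Guadalupian 13.5 → longest is Terreneuvian (17.8 Myr).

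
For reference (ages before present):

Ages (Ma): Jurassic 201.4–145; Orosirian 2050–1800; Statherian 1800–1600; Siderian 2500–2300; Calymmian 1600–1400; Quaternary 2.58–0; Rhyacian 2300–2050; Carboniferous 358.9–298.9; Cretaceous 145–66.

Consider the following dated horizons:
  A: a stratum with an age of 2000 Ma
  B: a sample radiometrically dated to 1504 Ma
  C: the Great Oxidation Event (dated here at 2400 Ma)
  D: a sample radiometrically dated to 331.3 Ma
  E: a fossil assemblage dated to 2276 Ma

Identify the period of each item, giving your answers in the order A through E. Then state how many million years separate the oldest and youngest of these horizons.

Match each age against the start–end ranges in the excerpt: A = 2000 Ma → Orosirian (2050–1800); B = 1504 Ma → Calymmian (1600–1400); C = 2400 Ma → Siderian (2500–2300); D = 331.3 Ma → Carboniferous (358.9–298.9); E = 2276 Ma → Rhyacian (2300–2050).
The largest age is 2400 Ma and the smallest is 331.3 Ma; their difference is 2068.7 Myr.

A — Orosirian; B — Calymmian; C — Siderian; D — Carboniferous; E — Rhyacian; span 2068.7 million years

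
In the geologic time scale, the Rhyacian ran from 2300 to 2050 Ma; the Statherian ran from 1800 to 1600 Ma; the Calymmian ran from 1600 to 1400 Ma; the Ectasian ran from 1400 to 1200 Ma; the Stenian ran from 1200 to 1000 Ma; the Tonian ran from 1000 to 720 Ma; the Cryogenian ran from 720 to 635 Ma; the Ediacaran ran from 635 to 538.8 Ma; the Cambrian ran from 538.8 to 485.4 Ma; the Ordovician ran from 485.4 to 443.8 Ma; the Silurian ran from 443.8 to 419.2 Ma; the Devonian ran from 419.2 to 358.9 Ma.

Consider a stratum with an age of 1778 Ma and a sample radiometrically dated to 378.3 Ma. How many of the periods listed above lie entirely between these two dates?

1778 Ma sits inside the Statherian (1800–1600) and 378.3 Ma inside the Devonian (419.2–358.9); neither of those is wholly between the two dates.
The listed periods lying completely between them are Calymmian, Ectasian, Stenian, Tonian, Cryogenian, Ediacaran, Cambrian, Ordovician, Silurian — 9 in all.

9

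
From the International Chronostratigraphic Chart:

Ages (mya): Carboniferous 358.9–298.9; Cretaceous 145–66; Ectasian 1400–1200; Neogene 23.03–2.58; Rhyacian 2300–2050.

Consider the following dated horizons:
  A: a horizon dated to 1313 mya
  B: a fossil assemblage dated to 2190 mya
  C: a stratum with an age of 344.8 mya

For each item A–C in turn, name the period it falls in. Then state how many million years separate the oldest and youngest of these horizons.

Match each age against the start–end ranges in the excerpt: A = 1313 Ma → Ectasian (1400–1200); B = 2190 Ma → Rhyacian (2300–2050); C = 344.8 Ma → Carboniferous (358.9–298.9).
The largest age is 2190 Ma and the smallest is 344.8 Ma; their difference is 1845.2 Myr.

A — Ectasian; B — Rhyacian; C — Carboniferous; span 1845.2 million years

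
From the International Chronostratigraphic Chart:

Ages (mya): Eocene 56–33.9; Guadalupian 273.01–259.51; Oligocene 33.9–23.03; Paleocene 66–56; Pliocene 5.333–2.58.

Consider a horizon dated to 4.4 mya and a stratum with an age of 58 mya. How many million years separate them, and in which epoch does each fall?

Elapsed time: 58 − 4.4 = 53.6 Myr.
4.4 Ma lies within 5.333–2.58 Ma: Pliocene.
58 Ma lies within 66–56 Ma: Paleocene.

53.6 million years apart; the first in the Pliocene, the second in the Paleocene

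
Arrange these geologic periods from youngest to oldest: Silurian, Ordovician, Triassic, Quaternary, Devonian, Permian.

Era membership (oldest first within each) — Paleozoic: Ordovician, Silurian, Devonian, Permian; Mesozoic: Triassic; Cenozoic: Quaternary. Paleozoic precedes Mesozoic, which precedes Cenozoic. Concatenating the groups in that era order and then reversing gives youngest to oldest.

Quaternary, Triassic, Permian, Devonian, Silurian, Ordovician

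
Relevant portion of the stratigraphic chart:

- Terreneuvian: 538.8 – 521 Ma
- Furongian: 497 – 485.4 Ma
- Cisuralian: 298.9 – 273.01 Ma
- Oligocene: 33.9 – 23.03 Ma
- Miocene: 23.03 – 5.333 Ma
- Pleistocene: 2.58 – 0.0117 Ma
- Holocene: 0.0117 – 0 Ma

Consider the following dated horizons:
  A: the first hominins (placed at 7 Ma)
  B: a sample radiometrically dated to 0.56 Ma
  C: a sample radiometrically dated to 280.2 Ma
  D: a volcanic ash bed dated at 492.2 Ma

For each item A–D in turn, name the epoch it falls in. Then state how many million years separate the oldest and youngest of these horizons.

Match each age against the start–end ranges in the excerpt: A = 7 Ma → Miocene (23.03–5.333); B = 0.56 Ma → Pleistocene (2.58–0.0117); C = 280.2 Ma → Cisuralian (298.9–273.01); D = 492.2 Ma → Furongian (497–485.4).
The largest age is 492.2 Ma and the smallest is 0.56 Ma; their difference is 491.64 Myr.

A — Miocene; B — Pleistocene; C — Cisuralian; D — Furongian; span 491.64 million years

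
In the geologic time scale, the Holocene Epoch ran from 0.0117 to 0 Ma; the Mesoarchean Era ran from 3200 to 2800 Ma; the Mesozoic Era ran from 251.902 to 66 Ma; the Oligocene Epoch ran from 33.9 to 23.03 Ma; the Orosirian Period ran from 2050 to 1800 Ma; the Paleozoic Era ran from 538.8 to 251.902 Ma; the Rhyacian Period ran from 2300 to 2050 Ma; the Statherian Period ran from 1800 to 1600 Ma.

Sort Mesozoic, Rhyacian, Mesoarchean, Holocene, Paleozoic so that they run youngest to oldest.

The oldest of these is Mesoarchean (starts 3200 Ma) and the youngest is Holocene (ends 0 Ma).
In between, by decreasing start age: Rhyacian (2300), Paleozoic (538.8), Mesozoic (251.902).
Listing youngest first means reversing that sequence.

Holocene, Mesozoic, Paleozoic, Rhyacian, Mesoarchean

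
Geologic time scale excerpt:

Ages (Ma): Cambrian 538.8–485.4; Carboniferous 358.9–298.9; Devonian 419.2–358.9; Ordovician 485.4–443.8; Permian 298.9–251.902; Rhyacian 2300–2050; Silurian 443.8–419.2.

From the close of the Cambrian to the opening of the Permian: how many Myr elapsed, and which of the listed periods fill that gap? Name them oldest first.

186.5 million years; Ordovician, Silurian, Devonian, Carboniferous

End of Cambrian = 485.4 Ma; start of Permian = 298.9 Ma.
Gap = 485.4 − 298.9 = 186.5 Myr.
Periods wholly inside 485.4–298.9 Ma: Ordovician (485.4–443.8), Silurian (443.8–419.2), Devonian (419.2–358.9), Carboniferous (358.9–298.9).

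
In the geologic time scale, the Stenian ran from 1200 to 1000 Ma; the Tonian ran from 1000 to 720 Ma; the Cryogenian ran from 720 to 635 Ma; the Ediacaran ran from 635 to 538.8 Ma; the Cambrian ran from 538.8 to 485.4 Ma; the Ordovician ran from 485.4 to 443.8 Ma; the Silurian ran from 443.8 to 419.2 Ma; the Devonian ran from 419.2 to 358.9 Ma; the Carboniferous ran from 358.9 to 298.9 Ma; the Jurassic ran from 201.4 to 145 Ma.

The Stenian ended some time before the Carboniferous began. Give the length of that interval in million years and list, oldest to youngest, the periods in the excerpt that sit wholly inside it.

The Stenian closes at 1000 Ma and the Carboniferous opens at 358.9 Ma, so the interval is 1000 − 358.9 = 641.1 Myr.
A period fits inside if it starts at or after 1000 Ma and ends at or before 358.9 Ma; oldest first that gives Tonian, Cryogenian, Ediacaran, Cambrian, Ordovician, Silurian, Devonian.

641.1 million years; Tonian, Cryogenian, Ediacaran, Cambrian, Ordovician, Silurian, Devonian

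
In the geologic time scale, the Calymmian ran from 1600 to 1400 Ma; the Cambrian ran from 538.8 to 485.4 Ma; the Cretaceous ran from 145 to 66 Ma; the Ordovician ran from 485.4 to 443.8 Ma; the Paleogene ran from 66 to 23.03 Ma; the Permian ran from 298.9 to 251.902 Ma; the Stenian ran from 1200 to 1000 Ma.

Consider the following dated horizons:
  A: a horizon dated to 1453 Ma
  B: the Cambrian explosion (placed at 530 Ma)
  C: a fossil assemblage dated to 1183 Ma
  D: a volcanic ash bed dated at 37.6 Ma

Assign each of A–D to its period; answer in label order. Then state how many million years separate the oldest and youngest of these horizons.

A: 1453 Ma lies in 1600–1400 Ma, so Calymmian.
B: 530 Ma lies in 538.8–485.4 Ma, so Cambrian.
C: 1183 Ma lies in 1200–1000 Ma, so Stenian.
D: 37.6 Ma lies in 66–23.03 Ma, so Paleogene.
Oldest = 1453 Ma, youngest = 37.6 Ma → span 1415.4 Myr.

A — Calymmian; B — Cambrian; C — Stenian; D — Paleogene; span 1415.4 million years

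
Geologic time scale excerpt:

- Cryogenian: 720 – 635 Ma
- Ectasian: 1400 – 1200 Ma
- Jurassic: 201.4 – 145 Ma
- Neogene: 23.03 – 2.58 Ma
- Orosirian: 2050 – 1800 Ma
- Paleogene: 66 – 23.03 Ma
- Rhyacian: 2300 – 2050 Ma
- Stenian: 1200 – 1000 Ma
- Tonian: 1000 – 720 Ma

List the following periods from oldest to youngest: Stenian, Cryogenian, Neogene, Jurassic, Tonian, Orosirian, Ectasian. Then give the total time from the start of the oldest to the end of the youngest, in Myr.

Orosirian → Ectasian → Stenian → Tonian → Cryogenian → Jurassic → Neogene; total span 2047.42 Myr

From the excerpt: Stenian 1200–1000; Cryogenian 720–635; Neogene 23.03–2.58; Jurassic 201.4–145; Tonian 1000–720; Orosirian 2050–1800; Ectasian 1400–1200 (Ma).
Larger Ma is earlier, so the oldest is Orosirian and the youngest is Neogene; oldest to youngest: Orosirian, Ectasian, Stenian, Tonian, Cryogenian, Jurassic, Neogene.
Oldest start 2050 minus youngest end 2.58 gives 2047.42 Myr overall.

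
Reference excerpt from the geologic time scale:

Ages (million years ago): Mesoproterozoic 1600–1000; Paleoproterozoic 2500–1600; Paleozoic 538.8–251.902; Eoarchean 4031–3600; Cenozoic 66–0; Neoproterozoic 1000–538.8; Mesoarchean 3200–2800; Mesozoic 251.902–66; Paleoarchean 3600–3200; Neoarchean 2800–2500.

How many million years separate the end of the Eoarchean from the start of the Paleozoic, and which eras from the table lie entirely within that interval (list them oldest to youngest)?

3061.2 million years; Paleoarchean, Mesoarchean, Neoarchean, Paleoproterozoic, Mesoproterozoic, Neoproterozoic

End of Eoarchean = 3600 Ma; start of Paleozoic = 538.8 Ma.
Gap = 3600 − 538.8 = 3061.2 Myr.
Eras wholly inside 3600–538.8 Ma: Paleoarchean (3600–3200), Mesoarchean (3200–2800), Neoarchean (2800–2500), Paleoproterozoic (2500–1600), Mesoproterozoic (1600–1000), Neoproterozoic (1000–538.8).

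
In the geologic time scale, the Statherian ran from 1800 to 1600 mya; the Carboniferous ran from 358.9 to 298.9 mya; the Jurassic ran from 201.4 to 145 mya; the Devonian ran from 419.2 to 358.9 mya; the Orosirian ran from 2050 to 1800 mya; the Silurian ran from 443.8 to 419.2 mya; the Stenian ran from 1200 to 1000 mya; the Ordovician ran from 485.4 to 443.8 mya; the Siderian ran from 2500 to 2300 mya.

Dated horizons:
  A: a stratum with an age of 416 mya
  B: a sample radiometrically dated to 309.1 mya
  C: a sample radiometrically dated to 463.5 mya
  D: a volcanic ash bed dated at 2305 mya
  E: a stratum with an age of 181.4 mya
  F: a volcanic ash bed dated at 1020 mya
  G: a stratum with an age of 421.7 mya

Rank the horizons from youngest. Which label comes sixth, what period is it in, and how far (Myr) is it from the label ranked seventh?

F, in the Stenian; 1285 million years to D

Smaller Ma means younger, so youngest first: E 181.4 < B 309.1 < A 416 < G 421.7 < C 463.5 < F 1020 < D 2305.
Counting 6 along gives F (1020 Ma); the excerpt puts that inside the Stenian, 1200–1000 Ma.
Next in line is D (2305 Ma), and 2305 − 1020 = 1285 Myr.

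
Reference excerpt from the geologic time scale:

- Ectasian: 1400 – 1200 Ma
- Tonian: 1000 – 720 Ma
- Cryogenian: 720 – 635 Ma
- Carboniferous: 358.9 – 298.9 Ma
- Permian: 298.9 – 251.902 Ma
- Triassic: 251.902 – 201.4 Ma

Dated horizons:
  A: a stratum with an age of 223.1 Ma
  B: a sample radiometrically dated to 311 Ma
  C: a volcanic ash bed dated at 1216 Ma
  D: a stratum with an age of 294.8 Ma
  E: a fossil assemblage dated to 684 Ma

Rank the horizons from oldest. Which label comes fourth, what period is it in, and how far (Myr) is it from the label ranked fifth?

Sorted oldest-first by Ma: C (1216), E (684), B (311), D (294.8), A (223.1).
The fourth oldest is D at 294.8 Ma, which lies in 298.9–251.902 Ma: the Permian.
The fifth oldest is A at 223.1 Ma; separation = |294.8 − 223.1| = 71.7 Myr.

D, in the Permian; 71.7 million years to A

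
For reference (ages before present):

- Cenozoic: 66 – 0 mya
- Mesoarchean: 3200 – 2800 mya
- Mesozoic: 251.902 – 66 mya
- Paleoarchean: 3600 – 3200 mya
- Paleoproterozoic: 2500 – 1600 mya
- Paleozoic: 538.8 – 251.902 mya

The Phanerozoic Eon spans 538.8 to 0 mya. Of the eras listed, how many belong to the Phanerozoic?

Eras inside 538.8–0 Ma: Paleozoic, Mesozoic, Cenozoic — 3 in total.

3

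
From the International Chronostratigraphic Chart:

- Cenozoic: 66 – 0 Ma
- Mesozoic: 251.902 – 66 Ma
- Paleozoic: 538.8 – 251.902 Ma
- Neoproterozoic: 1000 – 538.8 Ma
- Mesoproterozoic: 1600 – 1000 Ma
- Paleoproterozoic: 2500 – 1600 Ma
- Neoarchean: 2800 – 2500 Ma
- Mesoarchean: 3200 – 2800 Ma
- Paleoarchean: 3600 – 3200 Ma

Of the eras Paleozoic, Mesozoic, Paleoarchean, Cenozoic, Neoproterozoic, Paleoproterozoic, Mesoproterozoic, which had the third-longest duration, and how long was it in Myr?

Start − end for each: Paleozoic 538.8 − 251.902 = 286.898; Mesozoic 251.902 − 66 = 185.902; Paleoarchean 3600 − 3200 = 400; Cenozoic 66 − 0 = 66; Neoproterozoic 1000 − 538.8 = 461.2; Paleoproterozoic 2500 − 1600 = 900; Mesoproterozoic 1600 − 1000 = 600.
Ranking these from longest: Paleoproterozoic > Mesoproterozoic > Neoproterozoic > Paleoarchean > Paleozoic > Mesozoic > Cenozoic.
Position 3 in that ranking is Neoproterozoic, which lasted 461.2 Myr.

Neoproterozoic, 461.2 million years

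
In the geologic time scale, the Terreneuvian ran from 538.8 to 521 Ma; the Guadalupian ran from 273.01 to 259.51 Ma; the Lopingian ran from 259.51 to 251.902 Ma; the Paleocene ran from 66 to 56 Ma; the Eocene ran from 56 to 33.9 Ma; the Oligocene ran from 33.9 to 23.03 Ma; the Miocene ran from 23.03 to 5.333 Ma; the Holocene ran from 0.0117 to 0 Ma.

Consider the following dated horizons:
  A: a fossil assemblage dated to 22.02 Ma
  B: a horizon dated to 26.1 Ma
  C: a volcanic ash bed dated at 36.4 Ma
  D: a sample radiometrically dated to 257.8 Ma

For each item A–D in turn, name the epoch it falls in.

A: 22.02 Ma lies in 23.03–5.333 Ma, so Miocene.
B: 26.1 Ma lies in 33.9–23.03 Ma, so Oligocene.
C: 36.4 Ma lies in 56–33.9 Ma, so Eocene.
D: 257.8 Ma lies in 259.51–251.902 Ma, so Lopingian.

A — Miocene; B — Oligocene; C — Eocene; D — Lopingian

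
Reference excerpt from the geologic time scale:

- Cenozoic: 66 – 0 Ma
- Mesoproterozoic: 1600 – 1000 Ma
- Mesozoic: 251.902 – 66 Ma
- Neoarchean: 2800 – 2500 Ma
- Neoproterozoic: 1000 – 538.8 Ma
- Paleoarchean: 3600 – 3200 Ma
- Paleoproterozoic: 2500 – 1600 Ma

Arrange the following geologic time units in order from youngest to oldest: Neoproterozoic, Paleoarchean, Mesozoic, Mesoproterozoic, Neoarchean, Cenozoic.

Sorting by start age (ascending Ma, since larger Ma = older): Cenozoic start 66, Mesozoic start 251.902, Neoproterozoic start 1000, Mesoproterozoic start 1600, Neoarchean start 2800, Paleoarchean start 3600.

Cenozoic, Mesozoic, Neoproterozoic, Mesoproterozoic, Neoarchean, Paleoarchean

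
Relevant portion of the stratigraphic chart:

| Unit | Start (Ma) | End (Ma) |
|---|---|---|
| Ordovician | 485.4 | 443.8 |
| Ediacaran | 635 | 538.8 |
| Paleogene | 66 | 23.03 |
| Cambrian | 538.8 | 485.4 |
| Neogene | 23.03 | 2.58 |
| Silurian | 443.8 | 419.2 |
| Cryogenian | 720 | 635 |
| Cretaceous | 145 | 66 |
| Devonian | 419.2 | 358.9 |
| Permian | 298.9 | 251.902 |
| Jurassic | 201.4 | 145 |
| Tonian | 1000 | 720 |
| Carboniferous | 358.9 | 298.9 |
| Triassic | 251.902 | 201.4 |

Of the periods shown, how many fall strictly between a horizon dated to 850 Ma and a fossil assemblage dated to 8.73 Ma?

12

The older date is 850 Ma and the younger is 8.73 Ma.
Periods with start < 850 and end > 8.73 Ma: Cryogenian (720–635), Ediacaran (635–538.8), Cambrian (538.8–485.4), Ordovician (485.4–443.8), Silurian (443.8–419.2), Devonian (419.2–358.9), Carboniferous (358.9–298.9), Permian (298.9–251.902), Triassic (251.902–201.4), Jurassic (201.4–145), Cretaceous (145–66), Paleogene (66–23.03).
That is 12 complete periods.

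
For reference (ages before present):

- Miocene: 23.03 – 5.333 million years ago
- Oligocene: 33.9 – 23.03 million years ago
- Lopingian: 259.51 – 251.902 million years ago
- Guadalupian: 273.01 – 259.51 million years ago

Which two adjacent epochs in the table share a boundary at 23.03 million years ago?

The Oligocene ends at 23.03 million years ago and the Miocene begins at 23.03 million years ago, so they share that boundary.

Oligocene and Miocene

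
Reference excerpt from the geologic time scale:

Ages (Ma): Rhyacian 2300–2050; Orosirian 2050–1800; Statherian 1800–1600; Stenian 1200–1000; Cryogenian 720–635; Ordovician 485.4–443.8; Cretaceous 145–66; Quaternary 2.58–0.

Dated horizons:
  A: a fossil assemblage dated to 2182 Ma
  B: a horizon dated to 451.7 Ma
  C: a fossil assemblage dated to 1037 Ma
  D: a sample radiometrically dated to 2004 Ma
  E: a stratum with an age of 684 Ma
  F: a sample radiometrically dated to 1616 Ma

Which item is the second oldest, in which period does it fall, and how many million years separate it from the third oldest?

D, in the Orosirian; 388 million years to F

Larger Ma means older, so oldest first: A 2182 > D 2004 > F 1616 > C 1037 > E 684 > B 451.7.
Counting 2 along gives D (2004 Ma); the excerpt puts that inside the Orosirian, 2050–1800 Ma.
Next in line is F (1616 Ma), and 2004 − 1616 = 388 Myr.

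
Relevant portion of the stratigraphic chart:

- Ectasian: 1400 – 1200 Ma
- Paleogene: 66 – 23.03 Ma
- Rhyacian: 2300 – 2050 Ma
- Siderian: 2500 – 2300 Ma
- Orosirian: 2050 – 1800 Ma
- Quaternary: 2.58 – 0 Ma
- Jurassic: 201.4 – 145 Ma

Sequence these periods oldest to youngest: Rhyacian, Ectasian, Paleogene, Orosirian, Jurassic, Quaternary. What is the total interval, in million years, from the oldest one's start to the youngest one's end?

Start ages (Ma): Rhyacian 2300, Orosirian 2050, Ectasian 1400, Jurassic 201.4, Paleogene 66, Quaternary 2.58.
Ordered oldest to youngest: Rhyacian, Orosirian, Ectasian, Jurassic, Paleogene, Quaternary.
Span = 2300 − 0 = 2300 Myr.

Rhyacian, Orosirian, Ectasian, Jurassic, Paleogene, Quaternary; total span 2300 Myr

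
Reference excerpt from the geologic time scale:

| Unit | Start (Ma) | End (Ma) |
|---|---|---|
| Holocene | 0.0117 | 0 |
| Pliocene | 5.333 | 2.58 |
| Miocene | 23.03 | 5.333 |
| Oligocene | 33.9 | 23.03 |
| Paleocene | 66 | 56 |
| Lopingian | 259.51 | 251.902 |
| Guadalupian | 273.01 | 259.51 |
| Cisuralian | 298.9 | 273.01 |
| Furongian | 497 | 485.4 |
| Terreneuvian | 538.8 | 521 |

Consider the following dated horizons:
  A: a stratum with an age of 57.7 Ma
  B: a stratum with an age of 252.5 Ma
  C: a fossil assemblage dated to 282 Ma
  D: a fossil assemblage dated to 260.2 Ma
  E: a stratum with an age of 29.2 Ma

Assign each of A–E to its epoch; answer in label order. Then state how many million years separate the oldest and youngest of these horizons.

A — Paleocene; B — Lopingian; C — Cisuralian; D — Guadalupian; E — Oligocene; span 252.8 million years

A: 57.7 Ma lies in 66–56 Ma, so Paleocene.
B: 252.5 Ma lies in 259.51–251.902 Ma, so Lopingian.
C: 282 Ma lies in 298.9–273.01 Ma, so Cisuralian.
D: 260.2 Ma lies in 273.01–259.51 Ma, so Guadalupian.
E: 29.2 Ma lies in 33.9–23.03 Ma, so Oligocene.
Oldest = 282 Ma, youngest = 29.2 Ma → span 252.8 Myr.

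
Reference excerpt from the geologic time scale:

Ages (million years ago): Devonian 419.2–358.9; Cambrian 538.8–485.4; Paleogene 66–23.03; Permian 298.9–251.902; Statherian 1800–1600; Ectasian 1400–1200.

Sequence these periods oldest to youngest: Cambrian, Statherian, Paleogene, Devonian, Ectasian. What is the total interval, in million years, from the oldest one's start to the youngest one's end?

Statherian → Ectasian → Cambrian → Devonian → Paleogene; total span 1776.97 Myr

Start ages (Ma): Statherian 1800, Ectasian 1400, Cambrian 538.8, Devonian 419.2, Paleogene 66.
Ordered oldest to youngest: Statherian, Ectasian, Cambrian, Devonian, Paleogene.
Span = 1800 − 23.03 = 1776.97 Myr.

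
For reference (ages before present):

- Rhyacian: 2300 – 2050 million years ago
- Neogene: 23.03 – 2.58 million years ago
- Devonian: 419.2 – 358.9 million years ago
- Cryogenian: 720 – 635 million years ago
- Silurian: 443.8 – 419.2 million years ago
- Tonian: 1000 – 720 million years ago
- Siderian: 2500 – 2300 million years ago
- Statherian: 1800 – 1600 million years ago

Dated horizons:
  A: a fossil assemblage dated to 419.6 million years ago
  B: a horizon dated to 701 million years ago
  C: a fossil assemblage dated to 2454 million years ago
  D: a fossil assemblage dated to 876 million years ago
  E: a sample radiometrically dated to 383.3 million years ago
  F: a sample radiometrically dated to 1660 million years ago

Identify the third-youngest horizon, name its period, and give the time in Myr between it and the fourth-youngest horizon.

Smaller Ma means younger, so youngest first: E 383.3 < A 419.6 < B 701 < D 876 < F 1660 < C 2454.
Counting 3 along gives B (701 Ma); the excerpt puts that inside the Cryogenian, 720–635 Ma.
Next in line is D (876 Ma), and 876 − 701 = 175 Myr.

B, in the Cryogenian; 175 million years to D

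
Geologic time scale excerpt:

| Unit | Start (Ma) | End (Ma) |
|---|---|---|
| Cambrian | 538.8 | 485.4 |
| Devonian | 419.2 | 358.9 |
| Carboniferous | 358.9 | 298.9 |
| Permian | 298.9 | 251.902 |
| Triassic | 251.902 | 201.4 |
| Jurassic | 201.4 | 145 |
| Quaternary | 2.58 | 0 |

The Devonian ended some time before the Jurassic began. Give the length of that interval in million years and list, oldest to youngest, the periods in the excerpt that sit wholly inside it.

The Devonian closes at 358.9 Ma and the Jurassic opens at 201.4 Ma, so the interval is 358.9 − 201.4 = 157.5 Myr.
A period fits inside if it starts at or after 358.9 Ma and ends at or before 201.4 Ma; oldest first that gives Carboniferous, Permian, Triassic.

157.5 million years; Carboniferous, Permian, Triassic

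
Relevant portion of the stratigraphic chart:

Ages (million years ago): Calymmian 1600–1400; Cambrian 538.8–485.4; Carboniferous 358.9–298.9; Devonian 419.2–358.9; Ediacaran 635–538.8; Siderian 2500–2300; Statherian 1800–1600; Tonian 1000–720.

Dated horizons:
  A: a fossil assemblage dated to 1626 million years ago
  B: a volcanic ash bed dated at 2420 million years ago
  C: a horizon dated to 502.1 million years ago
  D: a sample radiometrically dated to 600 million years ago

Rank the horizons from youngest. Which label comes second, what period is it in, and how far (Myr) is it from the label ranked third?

D, in the Ediacaran; 1026 million years to A

Sorted youngest-first by Ma: C (502.1), D (600), A (1626), B (2420).
The second youngest is D at 600 Ma, which lies in 635–538.8 Ma: the Ediacaran.
The third youngest is A at 1626 Ma; separation = |600 − 1626| = 1026 Myr.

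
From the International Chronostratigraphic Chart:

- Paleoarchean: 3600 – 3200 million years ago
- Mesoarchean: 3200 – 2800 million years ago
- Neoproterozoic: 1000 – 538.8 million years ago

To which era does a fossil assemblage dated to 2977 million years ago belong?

2977 Ma lies between 3200 and 2800 Ma, so it falls in the Mesoarchean.

Mesoarchean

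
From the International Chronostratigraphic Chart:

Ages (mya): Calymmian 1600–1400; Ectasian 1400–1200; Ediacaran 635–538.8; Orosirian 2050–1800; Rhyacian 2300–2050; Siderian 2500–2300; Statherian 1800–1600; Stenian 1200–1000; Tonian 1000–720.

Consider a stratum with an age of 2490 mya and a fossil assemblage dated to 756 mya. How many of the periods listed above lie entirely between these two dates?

6

The older date is 2490 Ma and the younger is 756 Ma.
Periods with start < 2490 and end > 756 Ma: Rhyacian (2300–2050), Orosirian (2050–1800), Statherian (1800–1600), Calymmian (1600–1400), Ectasian (1400–1200), Stenian (1200–1000).
That is 6 complete periods.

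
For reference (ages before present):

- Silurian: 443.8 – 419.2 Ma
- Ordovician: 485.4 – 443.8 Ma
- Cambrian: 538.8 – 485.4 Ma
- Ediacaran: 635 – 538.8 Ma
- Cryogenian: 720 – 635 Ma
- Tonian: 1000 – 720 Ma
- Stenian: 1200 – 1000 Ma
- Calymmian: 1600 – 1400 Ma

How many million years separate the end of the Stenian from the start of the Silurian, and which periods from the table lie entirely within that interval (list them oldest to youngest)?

556.2 million years; Tonian, Cryogenian, Ediacaran, Cambrian, Ordovician

End of Stenian = 1000 Ma; start of Silurian = 443.8 Ma.
Gap = 1000 − 443.8 = 556.2 Myr.
Periods wholly inside 1000–443.8 Ma: Tonian (1000–720), Cryogenian (720–635), Ediacaran (635–538.8), Cambrian (538.8–485.4), Ordovician (485.4–443.8).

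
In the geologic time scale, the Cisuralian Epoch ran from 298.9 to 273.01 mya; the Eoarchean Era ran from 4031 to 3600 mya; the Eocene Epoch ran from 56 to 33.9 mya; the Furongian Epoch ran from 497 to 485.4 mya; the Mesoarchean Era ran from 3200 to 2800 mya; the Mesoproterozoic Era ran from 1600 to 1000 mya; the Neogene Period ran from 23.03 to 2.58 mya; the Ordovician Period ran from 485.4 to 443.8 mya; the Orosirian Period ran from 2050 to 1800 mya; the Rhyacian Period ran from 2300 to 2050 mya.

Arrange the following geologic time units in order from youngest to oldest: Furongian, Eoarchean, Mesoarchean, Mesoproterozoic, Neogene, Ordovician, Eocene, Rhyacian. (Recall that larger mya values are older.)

Sorting by start age (ascending Ma, since larger Ma = older): Neogene start 23.03, Eocene start 56, Ordovician start 485.4, Furongian start 497, Mesoproterozoic start 1600, Rhyacian start 2300, Mesoarchean start 3200, Eoarchean start 4031.

Neogene → Eocene → Ordovician → Furongian → Mesoproterozoic → Rhyacian → Mesoarchean → Eoarchean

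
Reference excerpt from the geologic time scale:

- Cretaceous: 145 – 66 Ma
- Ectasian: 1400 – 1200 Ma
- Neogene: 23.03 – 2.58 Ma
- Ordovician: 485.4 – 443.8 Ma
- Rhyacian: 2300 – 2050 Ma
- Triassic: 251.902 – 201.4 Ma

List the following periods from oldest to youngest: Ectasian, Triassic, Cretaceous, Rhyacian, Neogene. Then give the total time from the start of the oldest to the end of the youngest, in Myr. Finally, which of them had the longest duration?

Rhyacian, Ectasian, Triassic, Cretaceous, Neogene; total span 2297.42 Myr; longest is Rhyacian

Start ages (Ma): Rhyacian 2300, Ectasian 1400, Triassic 251.902, Cretaceous 145, Neogene 23.03.
Ordered oldest to youngest: Rhyacian, Ectasian, Triassic, Cretaceous, Neogene.
Span = 2300 − 2.58 = 2297.42 Myr.
Durations: Cretaceous 79, Neogene 20.45, Ectasian 200, Rhyacian 250, Triassic 50.502 → longest is Rhyacian (250 Myr).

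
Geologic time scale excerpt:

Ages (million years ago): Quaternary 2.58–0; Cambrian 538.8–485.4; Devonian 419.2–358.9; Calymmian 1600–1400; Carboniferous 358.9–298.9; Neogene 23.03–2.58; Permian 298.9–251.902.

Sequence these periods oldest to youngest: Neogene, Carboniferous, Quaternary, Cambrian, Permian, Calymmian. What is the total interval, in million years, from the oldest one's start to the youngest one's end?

Calymmian, Cambrian, Carboniferous, Permian, Neogene, Quaternary; total span 1600 Myr

From the excerpt: Neogene 23.03–2.58; Carboniferous 358.9–298.9; Quaternary 2.58–0; Cambrian 538.8–485.4; Permian 298.9–251.902; Calymmian 1600–1400 (Ma).
Larger Ma is earlier, so the oldest is Calymmian and the youngest is Quaternary; oldest to youngest: Calymmian, Cambrian, Carboniferous, Permian, Neogene, Quaternary.
Oldest start 1600 minus youngest end 0 gives 1600 Myr overall.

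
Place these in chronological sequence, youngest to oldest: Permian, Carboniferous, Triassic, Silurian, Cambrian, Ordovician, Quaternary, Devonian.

Era membership (oldest first within each) — Paleozoic: Cambrian, Ordovician, Silurian, Devonian, Carboniferous, Permian; Mesozoic: Triassic; Cenozoic: Quaternary. Paleozoic precedes Mesozoic, which precedes Cenozoic. Concatenating the groups in that era order and then reversing gives youngest to oldest.

Quaternary, then Triassic, then Permian, then Carboniferous, then Devonian, then Silurian, then Ordovician, then Cambrian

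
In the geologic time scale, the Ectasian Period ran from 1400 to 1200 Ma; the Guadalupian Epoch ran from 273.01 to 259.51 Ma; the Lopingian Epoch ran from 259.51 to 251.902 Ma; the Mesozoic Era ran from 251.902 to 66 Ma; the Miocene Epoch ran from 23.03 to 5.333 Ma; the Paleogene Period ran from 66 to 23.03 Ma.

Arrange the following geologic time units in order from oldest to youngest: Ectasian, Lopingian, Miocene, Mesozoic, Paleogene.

Ectasian, Lopingian, Mesozoic, Paleogene, Miocene

The oldest of these is Ectasian (starts 1400 Ma) and the youngest is Miocene (ends 5.333 Ma).
In between, by decreasing start age: Lopingian (259.51), Mesozoic (251.902), Paleogene (66).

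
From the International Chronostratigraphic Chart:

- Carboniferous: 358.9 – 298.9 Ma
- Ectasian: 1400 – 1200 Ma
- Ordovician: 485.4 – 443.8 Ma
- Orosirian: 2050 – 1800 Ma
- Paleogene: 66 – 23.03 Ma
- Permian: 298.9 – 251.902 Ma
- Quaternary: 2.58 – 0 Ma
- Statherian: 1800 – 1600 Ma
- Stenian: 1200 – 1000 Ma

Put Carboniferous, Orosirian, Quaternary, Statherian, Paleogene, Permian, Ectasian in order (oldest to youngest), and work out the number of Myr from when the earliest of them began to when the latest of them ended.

Orosirian, Statherian, Ectasian, Carboniferous, Permian, Paleogene, Quaternary; total span 2050 Myr

From the excerpt: Carboniferous 358.9–298.9; Orosirian 2050–1800; Quaternary 2.58–0; Statherian 1800–1600; Paleogene 66–23.03; Permian 298.9–251.902; Ectasian 1400–1200 (Ma).
Larger Ma is earlier, so the oldest is Orosirian and the youngest is Quaternary; oldest to youngest: Orosirian, Statherian, Ectasian, Carboniferous, Permian, Paleogene, Quaternary.
Oldest start 2050 minus youngest end 0 gives 2050 Myr overall.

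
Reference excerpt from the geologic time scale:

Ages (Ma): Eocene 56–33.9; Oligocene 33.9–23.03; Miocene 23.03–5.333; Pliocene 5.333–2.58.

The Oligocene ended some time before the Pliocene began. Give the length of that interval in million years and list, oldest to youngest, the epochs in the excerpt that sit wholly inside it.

End of Oligocene = 23.03 Ma; start of Pliocene = 5.333 Ma.
Gap = 23.03 − 5.333 = 17.697 Myr.
Epochs wholly inside 23.03–5.333 Ma: Miocene (23.03–5.333).

17.697 million years; Miocene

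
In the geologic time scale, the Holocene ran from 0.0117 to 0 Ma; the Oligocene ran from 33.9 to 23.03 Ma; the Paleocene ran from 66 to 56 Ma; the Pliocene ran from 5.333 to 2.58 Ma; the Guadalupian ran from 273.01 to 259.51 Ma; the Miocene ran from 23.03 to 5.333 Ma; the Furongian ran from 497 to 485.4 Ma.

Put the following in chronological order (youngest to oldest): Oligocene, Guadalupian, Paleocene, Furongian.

Oligocene, Paleocene, Guadalupian, Furongian

Sorting by start age (ascending Ma, since larger Ma = older): Oligocene start 33.9, Paleocene start 66, Guadalupian start 273.01, Furongian start 497.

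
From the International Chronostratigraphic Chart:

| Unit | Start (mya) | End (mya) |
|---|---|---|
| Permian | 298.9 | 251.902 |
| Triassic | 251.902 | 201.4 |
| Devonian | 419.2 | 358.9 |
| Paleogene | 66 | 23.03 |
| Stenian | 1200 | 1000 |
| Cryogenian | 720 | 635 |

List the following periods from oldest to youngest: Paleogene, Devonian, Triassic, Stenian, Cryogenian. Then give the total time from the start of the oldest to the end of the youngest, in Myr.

Start ages (Ma): Stenian 1200, Cryogenian 720, Devonian 419.2, Triassic 251.902, Paleogene 66.
Ordered oldest to youngest: Stenian, Cryogenian, Devonian, Triassic, Paleogene.
Span = 1200 − 23.03 = 1176.97 Myr.

Stenian, Cryogenian, Devonian, Triassic, Paleogene; total span 1176.97 Myr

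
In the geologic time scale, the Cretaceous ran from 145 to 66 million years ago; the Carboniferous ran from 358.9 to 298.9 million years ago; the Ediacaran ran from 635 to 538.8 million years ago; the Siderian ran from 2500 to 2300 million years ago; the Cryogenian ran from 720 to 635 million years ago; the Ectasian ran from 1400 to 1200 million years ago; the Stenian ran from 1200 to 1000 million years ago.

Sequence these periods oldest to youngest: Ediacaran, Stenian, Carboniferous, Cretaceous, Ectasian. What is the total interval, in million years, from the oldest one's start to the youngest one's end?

Ectasian, Stenian, Ediacaran, Carboniferous, Cretaceous; total span 1334 Myr

From the excerpt: Ediacaran 635–538.8; Stenian 1200–1000; Carboniferous 358.9–298.9; Cretaceous 145–66; Ectasian 1400–1200 (Ma).
Larger Ma is earlier, so the oldest is Ectasian and the youngest is Cretaceous; oldest to youngest: Ectasian, Stenian, Ediacaran, Carboniferous, Cretaceous.
Oldest start 1400 minus youngest end 66 gives 1334 Myr overall.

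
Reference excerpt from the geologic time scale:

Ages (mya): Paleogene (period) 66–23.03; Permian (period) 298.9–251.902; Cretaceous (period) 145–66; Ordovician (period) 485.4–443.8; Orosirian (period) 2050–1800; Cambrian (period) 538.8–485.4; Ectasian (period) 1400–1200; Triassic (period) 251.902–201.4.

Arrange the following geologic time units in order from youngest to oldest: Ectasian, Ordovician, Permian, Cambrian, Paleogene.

Read off each span (Ma): Ectasian 1400–1200; Ordovician 485.4–443.8; Permian 298.9–251.902; Cambrian 538.8–485.4; Paleogene 66–23.03.
Larger Ma is older, so oldest→youngest is Ectasian, Cambrian, Ordovician, Permian, Paleogene; reverse it for youngest→oldest.

Paleogene, Permian, Ordovician, Cambrian, Ectasian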